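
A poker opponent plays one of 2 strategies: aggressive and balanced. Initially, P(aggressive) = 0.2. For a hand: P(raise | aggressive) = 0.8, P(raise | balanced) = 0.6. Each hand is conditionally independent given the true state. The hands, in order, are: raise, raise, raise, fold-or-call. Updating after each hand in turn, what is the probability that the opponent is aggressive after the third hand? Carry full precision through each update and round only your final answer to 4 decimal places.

0.3721

After 'raise': P(aggressive) = 0.8·0.2000 / (0.8·0.2000 + 0.6·0.8000) ≈ 0.2500
After 'raise': P(aggressive) = 0.8·0.2500 / (0.8·0.2500 + 0.6·0.7500) ≈ 0.3077
After 'raise': P(aggressive) = 0.8·0.3077 / (0.8·0.3077 + 0.6·0.6923) ≈ 0.3721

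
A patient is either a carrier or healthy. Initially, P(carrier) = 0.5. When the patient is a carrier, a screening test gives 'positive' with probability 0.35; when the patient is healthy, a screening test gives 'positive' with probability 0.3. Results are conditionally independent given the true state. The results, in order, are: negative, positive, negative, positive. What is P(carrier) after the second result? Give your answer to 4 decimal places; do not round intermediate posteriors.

0.5200

After 'negative': P(carrier) = 0.65·0.5000 / (0.65·0.5000 + 0.7·0.5000) ≈ 0.4815
After 'positive': P(carrier) = 0.35·0.4815 / (0.35·0.4815 + 0.3·0.5185) ≈ 0.5200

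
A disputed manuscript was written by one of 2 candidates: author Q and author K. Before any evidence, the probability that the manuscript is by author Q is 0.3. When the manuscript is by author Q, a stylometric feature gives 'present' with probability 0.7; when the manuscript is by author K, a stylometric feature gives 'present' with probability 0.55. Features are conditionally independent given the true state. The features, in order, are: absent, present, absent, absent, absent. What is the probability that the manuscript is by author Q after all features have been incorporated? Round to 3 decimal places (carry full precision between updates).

After 'absent': P(author Q) = 0.3·0.3000 / (0.3·0.3000 + 0.45·0.7000) ≈ 0.2222
After 'present': P(author Q) = 0.7·0.2222 / (0.7·0.2222 + 0.55·0.7778) ≈ 0.2667
After 'absent': P(author Q) = 0.3·0.2667 / (0.3·0.2667 + 0.45·0.7333) ≈ 0.1951
After 'absent': P(author Q) = 0.3·0.1951 / (0.3·0.1951 + 0.45·0.8049) ≈ 0.1391
After 'absent': P(author Q) = 0.3·0.1391 / (0.3·0.1391 + 0.45·0.8609) ≈ 0.0973

0.097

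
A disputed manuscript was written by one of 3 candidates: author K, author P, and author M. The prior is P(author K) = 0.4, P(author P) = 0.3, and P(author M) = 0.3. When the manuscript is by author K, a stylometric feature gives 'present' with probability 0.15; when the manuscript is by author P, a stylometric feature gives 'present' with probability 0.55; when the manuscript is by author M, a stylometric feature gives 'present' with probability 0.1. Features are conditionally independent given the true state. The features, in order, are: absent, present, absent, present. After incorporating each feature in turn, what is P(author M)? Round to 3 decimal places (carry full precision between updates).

0.089

Apply Bayes' rule sequentially, carrying P(author M) forward.
After 'absent': normaliser = 0.85·0.4000 + 0.45·0.3000 + 0.9·0.3000; P(author K) ≈ 0.4564, P(author P) ≈ 0.1812, P(author M) ≈ 0.3624
After 'present': normaliser = 0.15·0.4564 + 0.55·0.1812 + 0.1·0.3624; P(author K) ≈ 0.3350, P(author P) ≈ 0.4877, P(author M) ≈ 0.1773
After 'absent': normaliser = 0.85·0.3350 + 0.45·0.4877 + 0.9·0.1773; P(author K) ≈ 0.4289, P(author P) ≈ 0.3306, P(author M) ≈ 0.2404
After 'present': normaliser = 0.15·0.4289 + 0.55·0.3306 + 0.1·0.2404; P(author K) ≈ 0.2381, P(author P) ≈ 0.6729, P(author M) ≈ 0.0890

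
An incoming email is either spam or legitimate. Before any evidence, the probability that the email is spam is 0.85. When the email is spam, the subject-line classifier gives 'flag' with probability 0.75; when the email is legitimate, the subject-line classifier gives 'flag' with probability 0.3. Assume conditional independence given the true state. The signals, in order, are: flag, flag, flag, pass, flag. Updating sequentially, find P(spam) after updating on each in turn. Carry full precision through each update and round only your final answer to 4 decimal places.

Apply Bayes' rule sequentially, carrying P(spam) forward.
After 'flag': P(spam) = 0.75·0.8500 / (0.75·0.8500 + 0.3·0.1500) ≈ 0.9341
After 'flag': P(spam) = 0.75·0.9341 / (0.75·0.9341 + 0.3·0.0659) ≈ 0.9725
After 'flag': P(spam) = 0.75·0.9725 / (0.75·0.9725 + 0.3·0.0275) ≈ 0.9888
After 'pass': P(spam) = 0.25·0.9888 / (0.25·0.9888 + 0.7·0.0112) ≈ 0.9693
After 'flag': P(spam) = 0.75·0.9693 / (0.75·0.9693 + 0.3·0.0307) ≈ 0.9875

0.9875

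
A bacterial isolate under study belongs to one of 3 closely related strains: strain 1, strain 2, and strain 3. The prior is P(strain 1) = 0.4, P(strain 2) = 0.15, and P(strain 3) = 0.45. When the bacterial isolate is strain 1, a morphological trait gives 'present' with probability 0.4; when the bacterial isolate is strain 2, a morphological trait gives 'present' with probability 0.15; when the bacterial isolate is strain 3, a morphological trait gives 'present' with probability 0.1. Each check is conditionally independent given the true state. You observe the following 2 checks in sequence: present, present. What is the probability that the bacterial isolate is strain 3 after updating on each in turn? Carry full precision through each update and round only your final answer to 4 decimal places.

0.0626

After 'present': normaliser = 0.4·0.4000 + 0.15·0.1500 + 0.1·0.4500; P(strain 1) ≈ 0.7033, P(strain 2) ≈ 0.0989, P(strain 3) ≈ 0.1978
After 'present': normaliser = 0.4·0.7033 + 0.15·0.0989 + 0.1·0.1978; P(strain 1) ≈ 0.8904, P(strain 2) ≈ 0.0470, P(strain 3) ≈ 0.0626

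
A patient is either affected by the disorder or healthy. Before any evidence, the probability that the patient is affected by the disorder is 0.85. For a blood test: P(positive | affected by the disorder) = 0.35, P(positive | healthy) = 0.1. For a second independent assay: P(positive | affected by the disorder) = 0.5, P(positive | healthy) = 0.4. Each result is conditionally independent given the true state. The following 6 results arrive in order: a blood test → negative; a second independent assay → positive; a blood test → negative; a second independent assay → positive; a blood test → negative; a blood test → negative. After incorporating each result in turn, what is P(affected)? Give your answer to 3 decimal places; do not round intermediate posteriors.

After a blood test='negative': P(affected) = 0.65·0.8500 / (0.65·0.8500 + 0.9·0.1500) ≈ 0.8036
After a second independent assay='positive': P(affected) = 0.5·0.8036 / (0.5·0.8036 + 0.4·0.1964) ≈ 0.8365
After a blood test='negative': P(affected) = 0.65·0.8365 / (0.65·0.8365 + 0.9·0.1635) ≈ 0.7870
After a second independent assay='positive': P(affected) = 0.5·0.7870 / (0.5·0.7870 + 0.4·0.2130) ≈ 0.8220
After a blood test='negative': P(affected) = 0.65·0.8220 / (0.65·0.8220 + 0.9·0.1780) ≈ 0.7693
After a blood test='negative': P(affected) = 0.65·0.7693 / (0.65·0.7693 + 0.9·0.2307) ≈ 0.7067

0.707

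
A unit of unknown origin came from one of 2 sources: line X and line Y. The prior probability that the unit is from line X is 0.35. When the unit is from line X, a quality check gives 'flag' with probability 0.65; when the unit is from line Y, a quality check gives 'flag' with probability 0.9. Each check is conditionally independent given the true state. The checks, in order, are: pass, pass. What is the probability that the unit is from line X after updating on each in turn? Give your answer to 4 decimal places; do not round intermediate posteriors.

After 'pass': P(line X) = 0.35·0.3500 / (0.35·0.3500 + 0.1·0.6500) ≈ 0.6533
After 'pass': P(line X) = 0.35·0.6533 / (0.35·0.6533 + 0.1·0.3467) ≈ 0.8684

0.8684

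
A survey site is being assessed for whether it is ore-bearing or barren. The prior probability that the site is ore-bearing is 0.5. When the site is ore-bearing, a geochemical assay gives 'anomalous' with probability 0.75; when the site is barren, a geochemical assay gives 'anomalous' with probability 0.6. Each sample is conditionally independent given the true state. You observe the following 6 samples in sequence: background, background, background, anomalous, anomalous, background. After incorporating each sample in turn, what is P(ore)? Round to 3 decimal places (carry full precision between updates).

0.193

After 'background': P(ore) = 0.25·0.5000 / (0.25·0.5000 + 0.4·0.5000) ≈ 0.3846
After 'background': P(ore) = 0.25·0.3846 / (0.25·0.3846 + 0.4·0.6154) ≈ 0.2809
After 'background': P(ore) = 0.25·0.2809 / (0.25·0.2809 + 0.4·0.7191) ≈ 0.1962
After 'anomalous': P(ore) = 0.75·0.1962 / (0.75·0.1962 + 0.6·0.8038) ≈ 0.2338
After 'anomalous': P(ore) = 0.75·0.2338 / (0.75·0.2338 + 0.6·0.7662) ≈ 0.2761
After 'background': P(ore) = 0.25·0.2761 / (0.25·0.2761 + 0.4·0.7239) ≈ 0.1925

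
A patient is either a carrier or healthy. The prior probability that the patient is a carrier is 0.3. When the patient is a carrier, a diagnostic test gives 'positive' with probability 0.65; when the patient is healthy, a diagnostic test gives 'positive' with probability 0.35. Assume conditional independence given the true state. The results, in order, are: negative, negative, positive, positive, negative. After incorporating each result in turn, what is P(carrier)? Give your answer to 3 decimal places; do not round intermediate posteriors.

0.188

After 'negative': P(carrier) = 0.35·0.3000 / (0.35·0.3000 + 0.65·0.7000) ≈ 0.1875
After 'negative': P(carrier) = 0.35·0.1875 / (0.35·0.1875 + 0.65·0.8125) ≈ 0.1105
After 'positive': P(carrier) = 0.65·0.1105 / (0.65·0.1105 + 0.35·0.8895) ≈ 0.1875
After 'positive': P(carrier) = 0.65·0.1875 / (0.65·0.1875 + 0.35·0.8125) ≈ 0.3000
After 'negative': P(carrier) = 0.35·0.3000 / (0.35·0.3000 + 0.65·0.7000) ≈ 0.1875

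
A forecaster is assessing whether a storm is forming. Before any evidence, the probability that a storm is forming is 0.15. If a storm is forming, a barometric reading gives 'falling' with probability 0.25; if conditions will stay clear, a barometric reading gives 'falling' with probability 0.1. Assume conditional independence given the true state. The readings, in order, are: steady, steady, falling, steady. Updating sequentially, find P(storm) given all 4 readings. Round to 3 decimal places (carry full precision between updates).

0.203

Each posterior becomes the prior for the next update.
After 'steady': P(storm) = 0.75·0.1500 / (0.75·0.1500 + 0.9·0.8500) ≈ 0.1282
After 'steady': P(storm) = 0.75·0.1282 / (0.75·0.1282 + 0.9·0.8718) ≈ 0.1092
After 'falling': P(storm) = 0.25·0.1092 / (0.25·0.1092 + 0.1·0.8908) ≈ 0.2345
After 'steady': P(storm) = 0.75·0.2345 / (0.75·0.2345 + 0.9·0.7655) ≈ 0.2034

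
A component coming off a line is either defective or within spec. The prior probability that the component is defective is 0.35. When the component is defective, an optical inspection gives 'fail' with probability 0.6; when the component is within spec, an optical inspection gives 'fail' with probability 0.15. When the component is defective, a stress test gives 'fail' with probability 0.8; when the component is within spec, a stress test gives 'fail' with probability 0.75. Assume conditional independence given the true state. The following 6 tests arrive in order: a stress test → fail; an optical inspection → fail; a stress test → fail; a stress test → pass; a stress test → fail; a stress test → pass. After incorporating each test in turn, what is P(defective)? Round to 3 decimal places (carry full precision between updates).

0.626

After a stress test='fail': P(defective) = 0.8·0.3500 / (0.8·0.3500 + 0.75·0.6500) ≈ 0.3648
After an optical inspection='fail': P(defective) = 0.6·0.3648 / (0.6·0.3648 + 0.15·0.6352) ≈ 0.6967
After a stress test='fail': P(defective) = 0.8·0.6967 / (0.8·0.6967 + 0.75·0.3033) ≈ 0.7102
After a stress test='pass': P(defective) = 0.2·0.7102 / (0.2·0.7102 + 0.25·0.2898) ≈ 0.6622
After a stress test='fail': P(defective) = 0.8·0.6622 / (0.8·0.6622 + 0.75·0.3378) ≈ 0.6765
After a stress test='pass': P(defective) = 0.2·0.6765 / (0.2·0.6765 + 0.25·0.3235) ≈ 0.6259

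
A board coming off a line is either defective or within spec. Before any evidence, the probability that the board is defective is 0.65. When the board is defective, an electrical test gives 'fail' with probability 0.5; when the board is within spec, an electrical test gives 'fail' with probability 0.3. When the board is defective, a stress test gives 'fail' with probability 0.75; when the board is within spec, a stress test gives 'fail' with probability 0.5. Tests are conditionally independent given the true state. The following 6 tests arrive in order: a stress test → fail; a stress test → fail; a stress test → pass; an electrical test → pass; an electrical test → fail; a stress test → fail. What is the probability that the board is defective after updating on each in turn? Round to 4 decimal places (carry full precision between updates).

0.7886

After a stress test='fail': P(defective) = 0.75·0.6500 / (0.75·0.6500 + 0.5·0.3500) ≈ 0.7358
After a stress test='fail': P(defective) = 0.75·0.7358 / (0.75·0.7358 + 0.5·0.2642) ≈ 0.8069
After a stress test='pass': P(defective) = 0.25·0.8069 / (0.25·0.8069 + 0.5·0.1931) ≈ 0.6763
After an electrical test='pass': P(defective) = 0.5·0.6763 / (0.5·0.6763 + 0.7·0.3237) ≈ 0.5988
After an electrical test='fail': P(defective) = 0.5·0.5988 / (0.5·0.5988 + 0.3·0.4012) ≈ 0.7132
After a stress test='fail': P(defective) = 0.75·0.7132 / (0.75·0.7132 + 0.5·0.2868) ≈ 0.7886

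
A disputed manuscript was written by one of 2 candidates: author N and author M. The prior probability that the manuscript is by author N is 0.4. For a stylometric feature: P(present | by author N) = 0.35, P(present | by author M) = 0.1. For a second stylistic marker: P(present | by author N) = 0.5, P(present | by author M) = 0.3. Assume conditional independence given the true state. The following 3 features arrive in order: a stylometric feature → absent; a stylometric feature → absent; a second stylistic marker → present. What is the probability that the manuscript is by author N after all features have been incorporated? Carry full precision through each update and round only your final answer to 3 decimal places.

0.367

Each posterior becomes the prior for the next update.
After a stylometric feature='absent': P(author N) = 0.65·0.4000 / (0.65·0.4000 + 0.9·0.6000) ≈ 0.3250
After a stylometric feature='absent': P(author N) = 0.65·0.3250 / (0.65·0.3250 + 0.9·0.6750) ≈ 0.2580
After a second stylistic marker='present': P(author N) = 0.5·0.2580 / (0.5·0.2580 + 0.3·0.7420) ≈ 0.3669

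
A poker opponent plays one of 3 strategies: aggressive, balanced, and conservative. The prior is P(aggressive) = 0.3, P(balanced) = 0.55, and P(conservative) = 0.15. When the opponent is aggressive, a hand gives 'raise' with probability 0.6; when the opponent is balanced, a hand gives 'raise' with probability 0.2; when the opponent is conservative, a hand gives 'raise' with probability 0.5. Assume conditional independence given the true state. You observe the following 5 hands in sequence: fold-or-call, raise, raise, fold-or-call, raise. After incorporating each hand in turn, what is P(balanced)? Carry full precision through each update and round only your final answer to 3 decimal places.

After 'fold-or-call': normaliser = 0.4·0.3000 + 0.8·0.5500 + 0.5·0.1500; P(aggressive) ≈ 0.1890, P(balanced) ≈ 0.6929, P(conservative) ≈ 0.1181
After 'raise': normaliser = 0.6·0.1890 + 0.2·0.6929 + 0.5·0.1181; P(aggressive) ≈ 0.3646, P(balanced) ≈ 0.4456, P(conservative) ≈ 0.1899
After 'raise': normaliser = 0.6·0.3646 + 0.2·0.4456 + 0.5·0.1899; P(aggressive) ≈ 0.5431, P(balanced) ≈ 0.2212, P(conservative) ≈ 0.2357
After 'fold-or-call': normaliser = 0.4·0.5431 + 0.8·0.2212 + 0.5·0.2357; P(aggressive) ≈ 0.4242, P(balanced) ≈ 0.3456, P(conservative) ≈ 0.2301
After 'raise': normaliser = 0.6·0.4242 + 0.2·0.3456 + 0.5·0.2301; P(aggressive) ≈ 0.5801, P(balanced) ≈ 0.1576, P(conservative) ≈ 0.2623

0.158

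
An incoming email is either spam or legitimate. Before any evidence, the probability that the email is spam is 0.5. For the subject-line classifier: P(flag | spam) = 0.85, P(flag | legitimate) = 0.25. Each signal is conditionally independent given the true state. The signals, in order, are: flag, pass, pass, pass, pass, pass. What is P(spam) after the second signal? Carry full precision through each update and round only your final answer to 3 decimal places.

After 'flag': P(spam) = 0.85·0.5000 / (0.85·0.5000 + 0.25·0.5000) ≈ 0.7727
After 'pass': P(spam) = 0.15·0.7727 / (0.15·0.7727 + 0.75·0.2273) ≈ 0.4048

0.405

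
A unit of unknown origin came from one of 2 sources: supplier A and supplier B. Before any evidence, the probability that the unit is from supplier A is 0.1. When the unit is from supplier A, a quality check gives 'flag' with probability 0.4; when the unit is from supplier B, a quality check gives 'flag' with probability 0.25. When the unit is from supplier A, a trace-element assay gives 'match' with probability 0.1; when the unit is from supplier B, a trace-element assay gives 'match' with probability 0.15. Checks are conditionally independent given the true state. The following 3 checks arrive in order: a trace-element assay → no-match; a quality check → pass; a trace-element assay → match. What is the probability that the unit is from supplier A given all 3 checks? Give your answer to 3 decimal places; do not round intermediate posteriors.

After a trace-element assay='no-match': P(supplier A) = 0.9·0.1000 / (0.9·0.1000 + 0.85·0.9000) ≈ 0.1053
After a quality check='pass': P(supplier A) = 0.6·0.1053 / (0.6·0.1053 + 0.75·0.8947) ≈ 0.0860
After a trace-element assay='match': P(supplier A) = 0.1·0.0860 / (0.1·0.0860 + 0.15·0.9140) ≈ 0.0590

0.059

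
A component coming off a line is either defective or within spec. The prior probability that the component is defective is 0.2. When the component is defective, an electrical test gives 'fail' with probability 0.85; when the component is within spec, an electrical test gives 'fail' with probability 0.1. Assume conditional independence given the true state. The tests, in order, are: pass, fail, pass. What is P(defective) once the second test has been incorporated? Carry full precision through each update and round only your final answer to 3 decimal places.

0.262

After 'pass': P(defective) = 0.15·0.2000 / (0.15·0.2000 + 0.9·0.8000) ≈ 0.0400
After 'fail': P(defective) = 0.85·0.0400 / (0.85·0.0400 + 0.1·0.9600) ≈ 0.2615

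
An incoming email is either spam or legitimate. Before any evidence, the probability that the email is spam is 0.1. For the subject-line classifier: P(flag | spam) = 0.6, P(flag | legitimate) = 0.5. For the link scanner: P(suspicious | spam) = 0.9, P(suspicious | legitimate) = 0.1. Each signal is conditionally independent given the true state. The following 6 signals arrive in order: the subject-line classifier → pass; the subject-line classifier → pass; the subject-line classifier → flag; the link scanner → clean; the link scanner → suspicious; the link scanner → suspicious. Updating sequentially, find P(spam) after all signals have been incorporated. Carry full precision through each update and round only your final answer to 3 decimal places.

After the subject-line classifier='pass': P(spam) = 0.4·0.1000 / (0.4·0.1000 + 0.5·0.9000) ≈ 0.0816
After the subject-line classifier='pass': P(spam) = 0.4·0.0816 / (0.4·0.0816 + 0.5·0.9184) ≈ 0.0664
After the subject-line classifier='flag': P(spam) = 0.6·0.0664 / (0.6·0.0664 + 0.5·0.9336) ≈ 0.0786
After the link scanner='clean': P(spam) = 0.1·0.0786 / (0.1·0.0786 + 0.9·0.9214) ≈ 0.0094
After the link scanner='suspicious': P(spam) = 0.9·0.0094 / (0.9·0.0094 + 0.1·0.9906) ≈ 0.0786
After the link scanner='suspicious': P(spam) = 0.9·0.0786 / (0.9·0.0786 + 0.1·0.9214) ≈ 0.4344

0.434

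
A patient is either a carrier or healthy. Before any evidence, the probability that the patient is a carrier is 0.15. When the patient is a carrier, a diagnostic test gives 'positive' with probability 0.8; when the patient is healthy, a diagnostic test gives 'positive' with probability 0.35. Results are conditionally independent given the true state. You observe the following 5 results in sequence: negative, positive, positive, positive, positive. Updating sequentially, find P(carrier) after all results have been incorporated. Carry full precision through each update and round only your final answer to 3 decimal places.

After 'negative': P(carrier) = 0.2·0.1500 / (0.2·0.1500 + 0.65·0.8500) ≈ 0.0515
After 'positive': P(carrier) = 0.8·0.0515 / (0.8·0.0515 + 0.35·0.9485) ≈ 0.1104
After 'positive': P(carrier) = 0.8·0.1104 / (0.8·0.1104 + 0.35·0.8896) ≈ 0.2210
After 'positive': P(carrier) = 0.8·0.2210 / (0.8·0.2210 + 0.35·0.7790) ≈ 0.3934
After 'positive': P(carrier) = 0.8·0.3934 / (0.8·0.3934 + 0.35·0.6066) ≈ 0.5971

0.597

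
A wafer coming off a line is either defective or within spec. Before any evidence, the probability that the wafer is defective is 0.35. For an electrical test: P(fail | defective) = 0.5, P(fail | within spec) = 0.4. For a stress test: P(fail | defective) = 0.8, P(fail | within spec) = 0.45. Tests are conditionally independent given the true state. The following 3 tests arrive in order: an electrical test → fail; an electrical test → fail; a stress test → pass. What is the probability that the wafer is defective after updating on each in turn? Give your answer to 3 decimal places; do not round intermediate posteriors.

After an electrical test='fail': P(defective) = 0.5·0.3500 / (0.5·0.3500 + 0.4·0.6500) ≈ 0.4023
After an electrical test='fail': P(defective) = 0.5·0.4023 / (0.5·0.4023 + 0.4·0.5977) ≈ 0.4569
After a stress test='pass': P(defective) = 0.2·0.4569 / (0.2·0.4569 + 0.55·0.5431) ≈ 0.2343

0.234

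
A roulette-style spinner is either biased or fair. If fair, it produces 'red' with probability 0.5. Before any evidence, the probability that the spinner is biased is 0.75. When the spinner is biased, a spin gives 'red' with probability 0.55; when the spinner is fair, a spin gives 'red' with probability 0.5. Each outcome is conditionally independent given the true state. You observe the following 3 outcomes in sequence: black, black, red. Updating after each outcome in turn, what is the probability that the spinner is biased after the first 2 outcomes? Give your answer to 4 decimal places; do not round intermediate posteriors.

0.7085

After 'black': P(biased) = 0.45·0.7500 / (0.45·0.7500 + 0.5·0.2500) ≈ 0.7297
After 'black': P(biased) = 0.45·0.7297 / (0.45·0.7297 + 0.5·0.2703) ≈ 0.7085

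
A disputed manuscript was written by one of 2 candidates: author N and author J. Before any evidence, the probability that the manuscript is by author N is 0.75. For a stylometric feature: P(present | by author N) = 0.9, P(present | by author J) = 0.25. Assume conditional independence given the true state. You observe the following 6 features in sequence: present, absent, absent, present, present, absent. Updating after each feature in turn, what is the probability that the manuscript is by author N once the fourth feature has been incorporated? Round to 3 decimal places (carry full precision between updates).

0.409

Each posterior becomes the prior for the next update.
After 'present': P(author N) = 0.9·0.7500 / (0.9·0.7500 + 0.25·0.2500) ≈ 0.9153
After 'absent': P(author N) = 0.1·0.9153 / (0.1·0.9153 + 0.75·0.0847) ≈ 0.5902
After 'absent': P(author N) = 0.1·0.5902 / (0.1·0.5902 + 0.75·0.4098) ≈ 0.1611
After 'present': P(author N) = 0.9·0.1611 / (0.9·0.1611 + 0.25·0.8389) ≈ 0.4087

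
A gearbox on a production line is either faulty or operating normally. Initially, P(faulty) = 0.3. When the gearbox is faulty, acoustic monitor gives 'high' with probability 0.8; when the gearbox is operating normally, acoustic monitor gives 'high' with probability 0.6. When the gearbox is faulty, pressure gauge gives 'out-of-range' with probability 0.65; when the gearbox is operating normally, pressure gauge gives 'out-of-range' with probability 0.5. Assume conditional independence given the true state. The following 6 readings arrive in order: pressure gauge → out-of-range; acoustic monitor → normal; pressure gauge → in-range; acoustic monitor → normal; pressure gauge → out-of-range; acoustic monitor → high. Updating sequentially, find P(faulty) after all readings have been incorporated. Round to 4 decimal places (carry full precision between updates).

0.1446

After pressure gauge='out-of-range': P(faulty) = 0.65·0.3000 / (0.65·0.3000 + 0.5·0.7000) ≈ 0.3578
After acoustic monitor='normal': P(faulty) = 0.2·0.3578 / (0.2·0.3578 + 0.4·0.6422) ≈ 0.2179
After pressure gauge='in-range': P(faulty) = 0.35·0.2179 / (0.35·0.2179 + 0.5·0.7821) ≈ 0.1632
After acoustic monitor='normal': P(faulty) = 0.2·0.1632 / (0.2·0.1632 + 0.4·0.8368) ≈ 0.0888
After pressure gauge='out-of-range': P(faulty) = 0.65·0.0888 / (0.65·0.0888 + 0.5·0.9112) ≈ 0.1125
After acoustic monitor='high': P(faulty) = 0.8·0.1125 / (0.8·0.1125 + 0.6·0.8875) ≈ 0.1446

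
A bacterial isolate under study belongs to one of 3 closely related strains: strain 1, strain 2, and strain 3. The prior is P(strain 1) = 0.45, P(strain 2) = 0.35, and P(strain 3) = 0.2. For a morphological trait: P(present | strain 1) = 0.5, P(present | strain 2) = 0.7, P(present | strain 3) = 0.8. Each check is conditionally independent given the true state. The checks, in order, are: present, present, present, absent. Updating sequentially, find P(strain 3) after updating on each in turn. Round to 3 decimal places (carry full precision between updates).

After 'present': normaliser = 0.5·0.4500 + 0.7·0.3500 + 0.8·0.2000; P(strain 1) ≈ 0.3571, P(strain 2) ≈ 0.3889, P(strain 3) ≈ 0.2540
After 'present': normaliser = 0.5·0.3571 + 0.7·0.3889 + 0.8·0.2540; P(strain 1) ≈ 0.2731, P(strain 2) ≈ 0.4163, P(strain 3) ≈ 0.3107
After 'present': normaliser = 0.5·0.2731 + 0.7·0.4163 + 0.8·0.3107; P(strain 1) ≈ 0.2018, P(strain 2) ≈ 0.4307, P(strain 3) ≈ 0.3674
After 'absent': normaliser = 0.5·0.2018 + 0.3·0.4307 + 0.2·0.3674; P(strain 1) ≈ 0.3324, P(strain 2) ≈ 0.4256, P(strain 3) ≈ 0.2420

0.242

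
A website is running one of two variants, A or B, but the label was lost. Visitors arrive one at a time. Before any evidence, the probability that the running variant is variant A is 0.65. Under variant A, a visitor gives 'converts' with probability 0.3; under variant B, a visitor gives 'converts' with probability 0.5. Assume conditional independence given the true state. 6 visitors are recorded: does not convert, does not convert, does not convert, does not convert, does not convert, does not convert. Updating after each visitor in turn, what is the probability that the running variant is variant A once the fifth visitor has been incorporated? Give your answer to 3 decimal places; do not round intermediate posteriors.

After 'does not convert': P(A) = 0.7·0.6500 / (0.7·0.6500 + 0.5·0.3500) ≈ 0.7222
After 'does not convert': P(A) = 0.7·0.7222 / (0.7·0.7222 + 0.5·0.2778) ≈ 0.7845
After 'does not convert': P(A) = 0.7·0.7845 / (0.7·0.7845 + 0.5·0.2155) ≈ 0.8360
After 'does not convert': P(A) = 0.7·0.8360 / (0.7·0.8360 + 0.5·0.1640) ≈ 0.8771
After 'does not convert': P(A) = 0.7·0.8771 / (0.7·0.8771 + 0.5·0.1229) ≈ 0.9090

0.909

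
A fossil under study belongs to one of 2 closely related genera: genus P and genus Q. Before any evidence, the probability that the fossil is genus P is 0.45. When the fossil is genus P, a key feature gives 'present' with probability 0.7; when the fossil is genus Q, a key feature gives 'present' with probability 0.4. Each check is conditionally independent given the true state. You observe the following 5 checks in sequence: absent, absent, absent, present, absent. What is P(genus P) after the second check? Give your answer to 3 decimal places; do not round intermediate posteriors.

After 'absent': P(genus P) = 0.3·0.4500 / (0.3·0.4500 + 0.6·0.5500) ≈ 0.2903
After 'absent': P(genus P) = 0.3·0.2903 / (0.3·0.2903 + 0.6·0.7097) ≈ 0.1698

0.170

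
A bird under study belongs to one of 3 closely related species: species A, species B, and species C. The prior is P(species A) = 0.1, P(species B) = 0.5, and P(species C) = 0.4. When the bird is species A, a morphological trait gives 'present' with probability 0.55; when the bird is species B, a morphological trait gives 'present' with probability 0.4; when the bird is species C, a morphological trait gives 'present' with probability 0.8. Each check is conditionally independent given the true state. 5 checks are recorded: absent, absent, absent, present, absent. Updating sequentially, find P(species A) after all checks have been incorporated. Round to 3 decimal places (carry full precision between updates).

After 'absent': normaliser = 0.45·0.1000 + 0.6·0.5000 + 0.2·0.4000; P(species A) ≈ 0.1059, P(species B) ≈ 0.7059, P(species C) ≈ 0.1882
After 'absent': normaliser = 0.45·0.1059 + 0.6·0.7059 + 0.2·0.1882; P(species A) ≈ 0.0936, P(species B) ≈ 0.8324, P(species C) ≈ 0.0740
After 'absent': normaliser = 0.45·0.0936 + 0.6·0.8324 + 0.2·0.0740; P(species A) ≈ 0.0757, P(species B) ≈ 0.8977, P(species C) ≈ 0.0266
After 'present': normaliser = 0.55·0.0757 + 0.4·0.8977 + 0.8·0.0266; P(species A) ≈ 0.0987, P(species B) ≈ 0.8509, P(species C) ≈ 0.0504
After 'absent': normaliser = 0.45·0.0987 + 0.6·0.8509 + 0.2·0.0504; P(species A) ≈ 0.0786, P(species B) ≈ 0.9035, P(species C) ≈ 0.0178

0.079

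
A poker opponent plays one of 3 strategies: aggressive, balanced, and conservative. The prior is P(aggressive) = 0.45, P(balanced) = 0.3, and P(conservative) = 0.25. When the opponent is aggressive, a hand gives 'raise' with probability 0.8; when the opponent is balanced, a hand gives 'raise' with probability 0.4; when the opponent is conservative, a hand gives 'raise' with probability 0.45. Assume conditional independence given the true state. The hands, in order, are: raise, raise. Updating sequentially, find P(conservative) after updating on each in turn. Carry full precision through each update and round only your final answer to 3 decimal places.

0.131

After 'raise': normaliser = 0.8·0.4500 + 0.4·0.3000 + 0.45·0.2500; P(aggressive) ≈ 0.6076, P(balanced) ≈ 0.2025, P(conservative) ≈ 0.1899
After 'raise': normaliser = 0.8·0.6076 + 0.4·0.2025 + 0.45·0.1899; P(aggressive) ≈ 0.7449, P(balanced) ≈ 0.1242, P(conservative) ≈ 0.1309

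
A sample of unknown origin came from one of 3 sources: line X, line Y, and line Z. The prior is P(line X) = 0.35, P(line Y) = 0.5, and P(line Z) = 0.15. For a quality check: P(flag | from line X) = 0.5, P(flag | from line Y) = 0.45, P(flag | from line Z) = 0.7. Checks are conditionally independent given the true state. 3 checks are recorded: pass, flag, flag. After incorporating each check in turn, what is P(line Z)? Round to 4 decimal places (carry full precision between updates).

0.1815

After 'pass': normaliser = 0.5·0.3500 + 0.55·0.5000 + 0.3·0.1500; P(line X) ≈ 0.3535, P(line Y) ≈ 0.5556, P(line Z) ≈ 0.0909
After 'flag': normaliser = 0.5·0.3535 + 0.45·0.5556 + 0.7·0.0909; P(line X) ≈ 0.3605, P(line Y) ≈ 0.5098, P(line Z) ≈ 0.1298
After 'flag': normaliser = 0.5·0.3605 + 0.45·0.5098 + 0.7·0.1298; P(line X) ≈ 0.3601, P(line Y) ≈ 0.4584, P(line Z) ≈ 0.1815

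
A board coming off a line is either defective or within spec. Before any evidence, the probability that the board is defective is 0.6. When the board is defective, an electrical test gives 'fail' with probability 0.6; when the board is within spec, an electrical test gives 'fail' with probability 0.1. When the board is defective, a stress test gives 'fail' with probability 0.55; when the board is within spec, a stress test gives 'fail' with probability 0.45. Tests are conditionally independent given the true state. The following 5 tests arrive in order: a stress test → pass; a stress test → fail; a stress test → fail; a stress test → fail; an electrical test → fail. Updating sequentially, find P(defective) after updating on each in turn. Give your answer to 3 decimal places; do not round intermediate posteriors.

0.931

After a stress test='pass': P(defective) = 0.45·0.6000 / (0.45·0.6000 + 0.55·0.4000) ≈ 0.5510
After a stress test='fail': P(defective) = 0.55·0.5510 / (0.55·0.5510 + 0.45·0.4490) ≈ 0.6000
After a stress test='fail': P(defective) = 0.55·0.6000 / (0.55·0.6000 + 0.45·0.4000) ≈ 0.6471
After a stress test='fail': P(defective) = 0.55·0.6471 / (0.55·0.6471 + 0.45·0.3529) ≈ 0.6914
After an electrical test='fail': P(defective) = 0.6·0.6914 / (0.6·0.6914 + 0.1·0.3086) ≈ 0.9308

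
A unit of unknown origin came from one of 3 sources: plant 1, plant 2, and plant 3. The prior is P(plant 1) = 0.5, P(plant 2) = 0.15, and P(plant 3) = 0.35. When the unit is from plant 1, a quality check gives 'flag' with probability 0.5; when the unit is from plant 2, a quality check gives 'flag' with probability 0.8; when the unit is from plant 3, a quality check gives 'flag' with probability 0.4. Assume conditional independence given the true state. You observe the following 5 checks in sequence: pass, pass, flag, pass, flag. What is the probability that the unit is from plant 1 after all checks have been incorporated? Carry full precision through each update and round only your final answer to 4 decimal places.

After 'pass': normaliser = 0.5·0.5000 + 0.2·0.1500 + 0.6·0.3500; P(plant 1) ≈ 0.5102, P(plant 2) ≈ 0.0612, P(plant 3) ≈ 0.4286
After 'pass': normaliser = 0.5·0.5102 + 0.2·0.0612 + 0.6·0.4286; P(plant 1) ≈ 0.4864, P(plant 2) ≈ 0.0233, P(plant 3) ≈ 0.4903
After 'flag': normaliser = 0.5·0.4864 + 0.8·0.0233 + 0.4·0.4903; P(plant 1) ≈ 0.5310, P(plant 2) ≈ 0.0408, P(plant 3) ≈ 0.4282
After 'pass': normaliser = 0.5·0.5310 + 0.2·0.0408 + 0.6·0.4282; P(plant 1) ≈ 0.5004, P(plant 2) ≈ 0.0154, P(plant 3) ≈ 0.4842
After 'flag': normaliser = 0.5·0.5004 + 0.8·0.0154 + 0.4·0.4842; P(plant 1) ≈ 0.5485, P(plant 2) ≈ 0.0270, P(plant 3) ≈ 0.4246

0.5485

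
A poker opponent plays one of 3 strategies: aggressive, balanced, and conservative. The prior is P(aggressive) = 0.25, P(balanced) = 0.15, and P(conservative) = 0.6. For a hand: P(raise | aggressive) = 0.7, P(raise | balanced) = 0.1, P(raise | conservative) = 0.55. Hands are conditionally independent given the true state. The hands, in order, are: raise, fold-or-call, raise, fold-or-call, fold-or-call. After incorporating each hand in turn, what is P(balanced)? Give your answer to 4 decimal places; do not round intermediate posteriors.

0.0522

After 'raise': normaliser = 0.7·0.2500 + 0.1·0.1500 + 0.55·0.6000; P(aggressive) ≈ 0.3365, P(balanced) ≈ 0.0288, P(conservative) ≈ 0.6346
After 'fold-or-call': normaliser = 0.3·0.3365 + 0.9·0.0288 + 0.45·0.6346; P(aggressive) ≈ 0.2448, P(balanced) ≈ 0.0629, P(conservative) ≈ 0.6923
After 'raise': normaliser = 0.7·0.2448 + 0.1·0.0629 + 0.55·0.6923; P(aggressive) ≈ 0.3068, P(balanced) ≈ 0.0113, P(conservative) ≈ 0.6819
After 'fold-or-call': normaliser = 0.3·0.3068 + 0.9·0.0113 + 0.45·0.6819; P(aggressive) ≈ 0.2250, P(balanced) ≈ 0.0248, P(conservative) ≈ 0.7502
After 'fold-or-call': normaliser = 0.3·0.2250 + 0.9·0.0248 + 0.45·0.7502; P(aggressive) ≈ 0.1579, P(balanced) ≈ 0.0522, P(conservative) ≈ 0.7898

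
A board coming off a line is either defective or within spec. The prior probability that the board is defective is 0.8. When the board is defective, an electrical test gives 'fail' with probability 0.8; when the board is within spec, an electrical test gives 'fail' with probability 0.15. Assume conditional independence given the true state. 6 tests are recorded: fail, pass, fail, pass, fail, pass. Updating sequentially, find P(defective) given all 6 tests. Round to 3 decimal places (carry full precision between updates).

0.888

After 'fail': P(defective) = 0.8·0.8000 / (0.8·0.8000 + 0.15·0.2000) ≈ 0.9552
After 'pass': P(defective) = 0.2·0.9552 / (0.2·0.9552 + 0.85·0.0448) ≈ 0.8339
After 'fail': P(defective) = 0.8·0.8339 / (0.8·0.8339 + 0.15·0.1661) ≈ 0.9640
After 'pass': P(defective) = 0.2·0.9640 / (0.2·0.9640 + 0.85·0.0360) ≈ 0.8630
After 'fail': P(defective) = 0.8·0.8630 / (0.8·0.8630 + 0.15·0.1370) ≈ 0.9711
After 'pass': P(defective) = 0.2·0.9711 / (0.2·0.9711 + 0.85·0.0289) ≈ 0.8877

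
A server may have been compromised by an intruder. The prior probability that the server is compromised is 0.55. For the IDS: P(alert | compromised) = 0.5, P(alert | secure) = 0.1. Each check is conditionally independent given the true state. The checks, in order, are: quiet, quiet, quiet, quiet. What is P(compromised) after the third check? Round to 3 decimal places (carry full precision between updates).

0.173

After 'quiet': P(compromised) = 0.5·0.5500 / (0.5·0.5500 + 0.9·0.4500) ≈ 0.4044
After 'quiet': P(compromised) = 0.5·0.4044 / (0.5·0.4044 + 0.9·0.5956) ≈ 0.2739
After 'quiet': P(compromised) = 0.5·0.2739 / (0.5·0.2739 + 0.9·0.7261) ≈ 0.1733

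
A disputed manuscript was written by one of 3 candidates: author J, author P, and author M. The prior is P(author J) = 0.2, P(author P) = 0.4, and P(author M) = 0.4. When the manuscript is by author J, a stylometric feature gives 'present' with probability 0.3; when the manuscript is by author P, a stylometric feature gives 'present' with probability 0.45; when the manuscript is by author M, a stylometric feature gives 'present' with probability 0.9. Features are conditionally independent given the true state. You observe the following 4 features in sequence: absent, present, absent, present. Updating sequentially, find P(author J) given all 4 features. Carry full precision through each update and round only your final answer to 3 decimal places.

After 'absent': normaliser = 0.7·0.2000 + 0.55·0.4000 + 0.1·0.4000; P(author J) ≈ 0.3500, P(author P) ≈ 0.5500, P(author M) ≈ 0.1000
After 'present': normaliser = 0.3·0.3500 + 0.45·0.5500 + 0.9·0.1000; P(author J) ≈ 0.2373, P(author P) ≈ 0.5593, P(author M) ≈ 0.2034
After 'absent': normaliser = 0.7·0.2373 + 0.55·0.5593 + 0.1·0.2034; P(author J) ≈ 0.3362, P(author P) ≈ 0.6226, P(author M) ≈ 0.0412
After 'present': normaliser = 0.3·0.3362 + 0.45·0.6226 + 0.9·0.0412; P(author J) ≈ 0.2412, P(author P) ≈ 0.6702, P(author M) ≈ 0.0886

0.241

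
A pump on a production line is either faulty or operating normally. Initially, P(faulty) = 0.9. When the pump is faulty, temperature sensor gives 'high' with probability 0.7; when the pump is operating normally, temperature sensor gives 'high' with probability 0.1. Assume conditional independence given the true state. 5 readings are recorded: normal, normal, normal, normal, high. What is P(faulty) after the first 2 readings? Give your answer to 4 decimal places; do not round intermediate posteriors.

0.5000

After 'normal': P(faulty) = 0.3·0.9000 / (0.3·0.9000 + 0.9·0.1000) ≈ 0.7500
After 'normal': P(faulty) = 0.3·0.7500 / (0.3·0.7500 + 0.9·0.2500) ≈ 0.5000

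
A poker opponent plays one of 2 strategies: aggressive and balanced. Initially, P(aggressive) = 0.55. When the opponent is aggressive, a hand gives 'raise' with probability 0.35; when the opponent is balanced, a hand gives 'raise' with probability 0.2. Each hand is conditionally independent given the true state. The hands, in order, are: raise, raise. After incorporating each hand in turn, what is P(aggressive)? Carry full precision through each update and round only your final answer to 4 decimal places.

0.7892

After 'raise': P(aggressive) = 0.35·0.5500 / (0.35·0.5500 + 0.2·0.4500) ≈ 0.6814
After 'raise': P(aggressive) = 0.35·0.6814 / (0.35·0.6814 + 0.2·0.3186) ≈ 0.7892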